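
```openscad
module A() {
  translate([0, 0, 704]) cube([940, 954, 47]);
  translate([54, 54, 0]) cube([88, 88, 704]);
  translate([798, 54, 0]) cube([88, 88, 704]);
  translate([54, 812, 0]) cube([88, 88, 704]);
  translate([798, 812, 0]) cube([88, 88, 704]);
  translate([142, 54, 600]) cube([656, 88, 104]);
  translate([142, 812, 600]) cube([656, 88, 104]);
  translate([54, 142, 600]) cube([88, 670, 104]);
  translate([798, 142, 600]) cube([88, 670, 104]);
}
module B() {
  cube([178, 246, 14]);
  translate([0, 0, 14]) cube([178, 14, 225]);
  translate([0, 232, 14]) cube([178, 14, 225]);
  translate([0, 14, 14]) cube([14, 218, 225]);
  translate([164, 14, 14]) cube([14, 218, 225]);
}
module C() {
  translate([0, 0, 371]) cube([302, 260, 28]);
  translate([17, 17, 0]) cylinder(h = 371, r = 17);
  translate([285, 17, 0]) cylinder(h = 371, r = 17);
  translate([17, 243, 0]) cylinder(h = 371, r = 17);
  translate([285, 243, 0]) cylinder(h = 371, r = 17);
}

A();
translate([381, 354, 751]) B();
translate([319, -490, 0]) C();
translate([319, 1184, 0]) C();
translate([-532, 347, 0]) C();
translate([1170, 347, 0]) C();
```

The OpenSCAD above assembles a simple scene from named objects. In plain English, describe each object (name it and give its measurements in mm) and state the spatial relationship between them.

A is a table with a 940×954 mm rectangular top, 47 mm thick, top surface at z = 751 mm, supported by four 88×88 mm square legs, each inset 54 mm from the nearest pair of top edges, running from the floor. Four apron rails, 88 mm thick and 104 mm tall, run between adjacent legs with their top edges flush with the underside of the top and their outer faces flush with the legs' outer faces.

B is an open-topped rectangular box: outside dimensions 178×246×239 mm, with a uniform wall and base thickness of 14 mm. The base is a full 178×246 slab on the floor; four walls sit on top of the base. The front and back walls (the −y and +y sides) span the full width; the two side walls fit between them.

C is a four-legged stool. The seat is a 302×260×28 mm slab whose top surface is at z = 399 mm; four round legs, each 34 mm in diameter, run from the floor (z = 0) to the underside of the seat, each leg's axis is inset half a diameter from the nearest pair of seat edges (so the leg's bounding box is flush with the corner).

The open box is on top of the table, centred. Four stools sit around the table at the −y, +y, −x, +x sides.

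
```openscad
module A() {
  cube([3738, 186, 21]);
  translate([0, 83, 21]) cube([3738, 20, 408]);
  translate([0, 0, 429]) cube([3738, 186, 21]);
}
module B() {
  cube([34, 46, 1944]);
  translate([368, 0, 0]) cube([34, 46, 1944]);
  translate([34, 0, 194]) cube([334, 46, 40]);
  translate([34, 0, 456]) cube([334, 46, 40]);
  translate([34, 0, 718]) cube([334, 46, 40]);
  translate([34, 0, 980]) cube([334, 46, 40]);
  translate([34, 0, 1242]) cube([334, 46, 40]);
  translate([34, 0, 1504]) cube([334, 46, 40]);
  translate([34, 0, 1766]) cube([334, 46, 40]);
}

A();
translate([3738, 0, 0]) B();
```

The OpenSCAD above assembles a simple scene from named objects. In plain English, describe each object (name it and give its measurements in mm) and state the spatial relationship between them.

A is an I-beam lying along x, 3738 mm long. Overall section height 450 mm. Two flanges 186 mm wide (y) and 21 mm thick, one on the floor and one at the top; a web 20 mm thick runs between them, centred on the flange width.

B is a wooden ladder with two side rails of 34×46 mm section and 1944 mm height, set 402 mm apart overall. Between them run 7 rectangular rungs (46 mm deep, 40 mm thick), front faces flush with the rails' −y face. The bottom of the first rung is 194 mm above the floor and each subsequent rung is 262 mm higher than the one below.

The ladder is against the I-beam's +x side, with their −y faces flush.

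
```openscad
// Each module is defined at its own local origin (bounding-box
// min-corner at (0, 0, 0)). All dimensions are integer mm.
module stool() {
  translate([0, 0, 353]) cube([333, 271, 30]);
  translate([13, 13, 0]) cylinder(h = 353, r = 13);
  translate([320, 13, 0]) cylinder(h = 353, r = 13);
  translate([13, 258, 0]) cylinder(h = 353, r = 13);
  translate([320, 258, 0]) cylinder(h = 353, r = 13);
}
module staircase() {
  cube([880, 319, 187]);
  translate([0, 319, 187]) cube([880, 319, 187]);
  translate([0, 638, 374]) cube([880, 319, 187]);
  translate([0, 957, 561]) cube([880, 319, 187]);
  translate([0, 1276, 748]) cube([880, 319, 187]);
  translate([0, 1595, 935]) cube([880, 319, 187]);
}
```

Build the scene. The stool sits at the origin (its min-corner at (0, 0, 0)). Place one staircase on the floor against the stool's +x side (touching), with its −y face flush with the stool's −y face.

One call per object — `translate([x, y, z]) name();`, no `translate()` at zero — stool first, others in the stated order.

stool();
translate([333, 0, 0]) staircase();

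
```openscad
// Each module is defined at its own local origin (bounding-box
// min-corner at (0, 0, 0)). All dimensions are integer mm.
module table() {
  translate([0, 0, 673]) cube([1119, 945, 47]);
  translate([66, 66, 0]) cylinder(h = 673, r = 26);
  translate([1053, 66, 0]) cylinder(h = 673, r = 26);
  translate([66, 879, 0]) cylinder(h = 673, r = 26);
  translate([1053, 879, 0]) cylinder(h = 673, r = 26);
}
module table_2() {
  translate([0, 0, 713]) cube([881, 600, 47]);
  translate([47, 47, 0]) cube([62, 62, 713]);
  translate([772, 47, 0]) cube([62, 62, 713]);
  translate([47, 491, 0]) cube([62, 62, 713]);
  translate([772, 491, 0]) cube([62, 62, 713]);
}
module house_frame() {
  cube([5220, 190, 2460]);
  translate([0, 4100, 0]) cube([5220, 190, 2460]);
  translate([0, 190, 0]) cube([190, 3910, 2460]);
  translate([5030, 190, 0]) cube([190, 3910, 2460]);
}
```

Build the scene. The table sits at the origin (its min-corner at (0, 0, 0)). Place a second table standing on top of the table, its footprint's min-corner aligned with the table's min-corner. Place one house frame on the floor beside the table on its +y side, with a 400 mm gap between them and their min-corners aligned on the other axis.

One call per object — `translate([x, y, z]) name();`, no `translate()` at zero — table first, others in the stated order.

table();
translate([0, 0, 720]) table_2();
translate([0, 1345, 0]) house_frame();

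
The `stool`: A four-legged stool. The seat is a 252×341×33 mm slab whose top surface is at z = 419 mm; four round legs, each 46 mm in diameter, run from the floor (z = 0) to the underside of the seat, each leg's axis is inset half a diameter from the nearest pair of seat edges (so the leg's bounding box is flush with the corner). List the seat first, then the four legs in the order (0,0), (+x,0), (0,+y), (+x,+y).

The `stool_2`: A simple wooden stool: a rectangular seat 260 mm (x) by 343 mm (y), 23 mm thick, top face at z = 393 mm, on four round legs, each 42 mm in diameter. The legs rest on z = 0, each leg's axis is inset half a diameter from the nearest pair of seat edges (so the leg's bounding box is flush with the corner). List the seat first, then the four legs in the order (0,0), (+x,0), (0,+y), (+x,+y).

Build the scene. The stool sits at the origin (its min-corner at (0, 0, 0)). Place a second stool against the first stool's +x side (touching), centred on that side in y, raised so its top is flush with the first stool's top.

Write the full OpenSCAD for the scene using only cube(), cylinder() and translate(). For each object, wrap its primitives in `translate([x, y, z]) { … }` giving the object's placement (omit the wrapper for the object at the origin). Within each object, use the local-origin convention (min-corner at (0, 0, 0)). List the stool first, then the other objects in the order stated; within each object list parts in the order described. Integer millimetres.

translate([0, 0, 386]) cube([252, 341, 33]);
translate([23, 23, 0]) cylinder(h = 386, r = 23);
translate([229, 23, 0]) cylinder(h = 386, r = 23);
translate([23, 318, 0]) cylinder(h = 386, r = 23);
translate([229, 318, 0]) cylinder(h = 386, r = 23);
translate([252, -1, 26]) {
  translate([0, 0, 370]) cube([260, 343, 23]);
  translate([21, 21, 0]) cylinder(h = 370, r = 21);
  translate([239, 21, 0]) cylinder(h = 370, r = 21);
  translate([21, 322, 0]) cylinder(h = 370, r = 21);
  translate([239, 322, 0]) cylinder(h = 370, r = 21);
}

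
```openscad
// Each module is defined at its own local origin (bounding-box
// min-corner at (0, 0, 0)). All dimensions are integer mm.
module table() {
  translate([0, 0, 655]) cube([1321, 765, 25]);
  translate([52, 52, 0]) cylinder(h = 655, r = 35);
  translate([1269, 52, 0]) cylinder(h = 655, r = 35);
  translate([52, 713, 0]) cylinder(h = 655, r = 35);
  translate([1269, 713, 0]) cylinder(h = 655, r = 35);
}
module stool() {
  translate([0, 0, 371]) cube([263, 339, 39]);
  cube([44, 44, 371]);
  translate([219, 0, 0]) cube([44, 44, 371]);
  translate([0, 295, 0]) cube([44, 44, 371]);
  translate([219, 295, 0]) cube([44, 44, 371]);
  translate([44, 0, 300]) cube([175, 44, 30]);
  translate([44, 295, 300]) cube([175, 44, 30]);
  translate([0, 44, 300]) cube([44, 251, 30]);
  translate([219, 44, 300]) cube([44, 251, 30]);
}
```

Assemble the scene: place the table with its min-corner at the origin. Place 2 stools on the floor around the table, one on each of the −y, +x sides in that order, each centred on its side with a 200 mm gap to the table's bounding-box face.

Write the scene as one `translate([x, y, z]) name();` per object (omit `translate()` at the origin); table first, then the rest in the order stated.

table();
translate([529, -539, 0]) stool();
translate([1521, 213, 0]) stool();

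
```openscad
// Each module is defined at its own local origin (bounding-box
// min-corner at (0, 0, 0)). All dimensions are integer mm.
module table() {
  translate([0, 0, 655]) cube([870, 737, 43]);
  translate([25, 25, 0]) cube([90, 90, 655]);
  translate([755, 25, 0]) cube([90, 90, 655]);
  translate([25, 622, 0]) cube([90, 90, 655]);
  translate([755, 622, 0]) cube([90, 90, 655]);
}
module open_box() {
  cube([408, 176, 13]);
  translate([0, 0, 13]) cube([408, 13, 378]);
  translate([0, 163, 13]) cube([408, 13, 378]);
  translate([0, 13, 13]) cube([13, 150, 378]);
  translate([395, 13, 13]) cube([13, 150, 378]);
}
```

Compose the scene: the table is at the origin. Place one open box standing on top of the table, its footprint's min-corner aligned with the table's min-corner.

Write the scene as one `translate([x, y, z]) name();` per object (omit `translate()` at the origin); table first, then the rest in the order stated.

table();
translate([0, 0, 698]) open_box();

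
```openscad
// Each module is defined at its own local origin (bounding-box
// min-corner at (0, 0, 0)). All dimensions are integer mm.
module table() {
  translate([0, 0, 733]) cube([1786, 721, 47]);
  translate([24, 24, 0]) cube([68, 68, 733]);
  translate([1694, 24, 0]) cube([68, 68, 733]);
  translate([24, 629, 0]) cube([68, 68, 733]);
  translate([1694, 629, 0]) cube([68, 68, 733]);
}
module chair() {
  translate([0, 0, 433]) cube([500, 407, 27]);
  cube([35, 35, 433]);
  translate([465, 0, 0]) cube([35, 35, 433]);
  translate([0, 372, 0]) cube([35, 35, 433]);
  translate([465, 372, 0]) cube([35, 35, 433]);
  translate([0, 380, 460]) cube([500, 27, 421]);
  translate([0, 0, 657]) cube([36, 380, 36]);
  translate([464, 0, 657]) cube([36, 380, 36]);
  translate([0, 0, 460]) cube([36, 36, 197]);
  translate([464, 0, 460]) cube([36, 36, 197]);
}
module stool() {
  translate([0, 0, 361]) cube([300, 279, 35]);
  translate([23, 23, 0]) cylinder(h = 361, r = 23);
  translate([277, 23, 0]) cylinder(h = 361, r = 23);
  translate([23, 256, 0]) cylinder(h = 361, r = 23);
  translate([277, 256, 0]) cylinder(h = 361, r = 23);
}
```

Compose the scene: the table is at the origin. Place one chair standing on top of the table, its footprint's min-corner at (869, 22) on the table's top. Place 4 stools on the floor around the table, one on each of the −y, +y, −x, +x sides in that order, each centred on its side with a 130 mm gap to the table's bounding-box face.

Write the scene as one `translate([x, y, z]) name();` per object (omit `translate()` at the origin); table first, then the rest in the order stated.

table();
translate([869, 22, 780]) chair();
translate([743, -409, 0]) stool();
translate([743, 851, 0]) stool();
translate([-430, 221, 0]) stool();
translate([1916, 221, 0]) stool();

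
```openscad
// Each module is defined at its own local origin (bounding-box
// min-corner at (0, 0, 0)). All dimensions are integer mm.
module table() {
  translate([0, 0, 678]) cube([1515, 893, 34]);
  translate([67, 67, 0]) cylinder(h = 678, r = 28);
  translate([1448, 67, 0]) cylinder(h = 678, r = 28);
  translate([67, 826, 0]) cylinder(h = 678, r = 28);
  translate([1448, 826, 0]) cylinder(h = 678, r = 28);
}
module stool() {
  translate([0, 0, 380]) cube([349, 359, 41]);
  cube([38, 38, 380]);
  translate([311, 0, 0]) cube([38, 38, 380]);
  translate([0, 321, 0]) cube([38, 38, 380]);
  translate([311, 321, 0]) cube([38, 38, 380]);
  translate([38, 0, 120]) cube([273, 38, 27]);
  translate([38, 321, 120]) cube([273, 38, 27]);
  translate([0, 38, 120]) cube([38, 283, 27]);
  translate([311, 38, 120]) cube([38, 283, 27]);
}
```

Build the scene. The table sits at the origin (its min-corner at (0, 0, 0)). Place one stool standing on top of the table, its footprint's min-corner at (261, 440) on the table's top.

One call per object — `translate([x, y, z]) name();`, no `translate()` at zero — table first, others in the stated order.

table();
translate([261, 440, 712]) stool();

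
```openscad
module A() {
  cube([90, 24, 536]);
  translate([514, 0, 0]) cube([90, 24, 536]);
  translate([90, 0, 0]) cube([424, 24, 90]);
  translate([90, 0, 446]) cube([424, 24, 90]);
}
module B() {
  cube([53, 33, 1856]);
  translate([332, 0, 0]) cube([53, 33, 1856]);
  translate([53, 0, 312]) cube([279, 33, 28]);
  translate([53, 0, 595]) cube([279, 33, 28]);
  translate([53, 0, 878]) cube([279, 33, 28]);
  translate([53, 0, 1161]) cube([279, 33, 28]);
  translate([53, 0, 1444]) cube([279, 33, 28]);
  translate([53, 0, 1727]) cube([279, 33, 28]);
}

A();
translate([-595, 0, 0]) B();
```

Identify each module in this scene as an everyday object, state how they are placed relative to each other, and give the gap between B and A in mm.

A is a picture frame. B is a ladder. The ladder is on the floor beside the picture frame on its −x side. The gap between the ladder and the picture frame is 210 mm.

The ladder's nearest face is 210 mm from the picture frame's −x face.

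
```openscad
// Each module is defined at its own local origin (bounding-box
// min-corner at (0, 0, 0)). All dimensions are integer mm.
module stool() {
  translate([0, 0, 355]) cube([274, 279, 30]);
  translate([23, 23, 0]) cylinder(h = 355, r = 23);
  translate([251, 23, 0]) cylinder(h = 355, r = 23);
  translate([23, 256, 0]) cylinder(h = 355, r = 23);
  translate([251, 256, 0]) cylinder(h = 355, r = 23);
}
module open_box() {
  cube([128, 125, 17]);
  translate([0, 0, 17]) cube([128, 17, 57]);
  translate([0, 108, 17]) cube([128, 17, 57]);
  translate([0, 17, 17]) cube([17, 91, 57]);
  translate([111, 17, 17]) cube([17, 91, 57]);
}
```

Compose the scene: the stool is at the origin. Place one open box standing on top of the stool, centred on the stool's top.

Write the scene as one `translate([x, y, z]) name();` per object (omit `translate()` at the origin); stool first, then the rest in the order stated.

stool();
translate([73, 77, 385]) open_box();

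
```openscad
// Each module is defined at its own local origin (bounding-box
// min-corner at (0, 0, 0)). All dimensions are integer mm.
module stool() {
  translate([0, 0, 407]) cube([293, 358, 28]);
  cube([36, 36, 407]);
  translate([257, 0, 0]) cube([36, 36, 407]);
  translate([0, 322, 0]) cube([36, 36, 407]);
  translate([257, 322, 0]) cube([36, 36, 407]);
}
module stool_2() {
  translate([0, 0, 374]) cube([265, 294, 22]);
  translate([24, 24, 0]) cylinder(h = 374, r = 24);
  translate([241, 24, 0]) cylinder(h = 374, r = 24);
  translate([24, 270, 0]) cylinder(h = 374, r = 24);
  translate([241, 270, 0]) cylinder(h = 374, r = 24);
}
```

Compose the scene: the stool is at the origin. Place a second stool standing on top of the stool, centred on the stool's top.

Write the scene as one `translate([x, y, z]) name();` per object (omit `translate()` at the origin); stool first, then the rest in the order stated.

stool();
translate([14, 32, 435]) stool_2();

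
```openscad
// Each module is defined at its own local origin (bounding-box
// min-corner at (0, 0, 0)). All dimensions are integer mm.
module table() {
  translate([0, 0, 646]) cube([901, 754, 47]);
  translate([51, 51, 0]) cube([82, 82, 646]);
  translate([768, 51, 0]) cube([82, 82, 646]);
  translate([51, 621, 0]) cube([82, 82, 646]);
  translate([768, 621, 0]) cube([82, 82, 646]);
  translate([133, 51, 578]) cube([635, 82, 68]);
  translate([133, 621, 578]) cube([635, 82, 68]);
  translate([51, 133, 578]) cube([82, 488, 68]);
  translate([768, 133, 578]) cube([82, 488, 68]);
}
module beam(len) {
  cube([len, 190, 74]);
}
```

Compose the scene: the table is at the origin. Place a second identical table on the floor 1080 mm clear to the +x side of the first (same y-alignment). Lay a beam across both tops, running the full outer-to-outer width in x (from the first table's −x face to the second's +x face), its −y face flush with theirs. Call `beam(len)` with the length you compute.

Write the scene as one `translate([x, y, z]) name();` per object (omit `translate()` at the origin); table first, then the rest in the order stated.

table();
translate([1981, 0, 0]) table();
translate([0, 0, 693]) beam(2882);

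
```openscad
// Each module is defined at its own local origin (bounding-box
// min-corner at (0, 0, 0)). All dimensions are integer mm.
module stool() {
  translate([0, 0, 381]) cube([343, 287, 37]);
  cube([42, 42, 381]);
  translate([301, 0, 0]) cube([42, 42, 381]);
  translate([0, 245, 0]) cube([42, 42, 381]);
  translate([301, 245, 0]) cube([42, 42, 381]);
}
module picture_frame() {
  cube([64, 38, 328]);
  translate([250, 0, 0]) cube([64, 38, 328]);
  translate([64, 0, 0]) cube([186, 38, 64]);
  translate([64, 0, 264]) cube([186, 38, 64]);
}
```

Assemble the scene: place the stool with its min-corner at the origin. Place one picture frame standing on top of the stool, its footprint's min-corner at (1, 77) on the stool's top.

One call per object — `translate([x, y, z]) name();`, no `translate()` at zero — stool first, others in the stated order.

stool();
translate([1, 77, 418]) picture_frame();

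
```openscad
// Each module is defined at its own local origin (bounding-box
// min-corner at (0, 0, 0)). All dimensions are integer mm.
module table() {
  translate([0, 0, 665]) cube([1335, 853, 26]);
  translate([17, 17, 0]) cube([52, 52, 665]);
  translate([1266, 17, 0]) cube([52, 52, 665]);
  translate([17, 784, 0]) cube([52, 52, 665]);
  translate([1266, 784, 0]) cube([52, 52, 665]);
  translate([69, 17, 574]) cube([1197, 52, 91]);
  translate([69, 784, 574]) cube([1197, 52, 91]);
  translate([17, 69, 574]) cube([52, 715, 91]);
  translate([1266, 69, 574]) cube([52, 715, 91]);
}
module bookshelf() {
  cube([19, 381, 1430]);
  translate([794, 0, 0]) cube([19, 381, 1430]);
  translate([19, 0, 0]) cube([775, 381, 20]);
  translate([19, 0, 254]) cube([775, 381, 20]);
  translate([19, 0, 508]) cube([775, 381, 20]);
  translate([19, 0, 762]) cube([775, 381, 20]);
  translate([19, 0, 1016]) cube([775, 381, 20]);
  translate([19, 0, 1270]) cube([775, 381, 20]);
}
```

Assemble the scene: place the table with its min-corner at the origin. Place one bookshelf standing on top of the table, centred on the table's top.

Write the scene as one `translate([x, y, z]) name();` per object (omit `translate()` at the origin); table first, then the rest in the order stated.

table();
translate([261, 236, 691]) bookshelf();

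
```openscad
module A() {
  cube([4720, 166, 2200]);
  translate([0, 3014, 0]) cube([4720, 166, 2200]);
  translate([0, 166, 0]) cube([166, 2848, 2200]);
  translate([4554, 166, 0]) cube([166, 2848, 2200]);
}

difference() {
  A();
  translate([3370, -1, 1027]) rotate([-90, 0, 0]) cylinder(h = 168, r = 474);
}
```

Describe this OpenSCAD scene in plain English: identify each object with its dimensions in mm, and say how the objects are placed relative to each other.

A is a box-shaped house frame (walls only): outside footprint 4720×3180 mm, wall height 2200 mm, wall thickness 166 mm. The two y-facing walls run the full x-width; the two x-facing walls fit between the inner faces of the y-facing walls.

The house frame has a circular hole of radius 474 mm through its front wall, centred at (x = 3370, z = 1027).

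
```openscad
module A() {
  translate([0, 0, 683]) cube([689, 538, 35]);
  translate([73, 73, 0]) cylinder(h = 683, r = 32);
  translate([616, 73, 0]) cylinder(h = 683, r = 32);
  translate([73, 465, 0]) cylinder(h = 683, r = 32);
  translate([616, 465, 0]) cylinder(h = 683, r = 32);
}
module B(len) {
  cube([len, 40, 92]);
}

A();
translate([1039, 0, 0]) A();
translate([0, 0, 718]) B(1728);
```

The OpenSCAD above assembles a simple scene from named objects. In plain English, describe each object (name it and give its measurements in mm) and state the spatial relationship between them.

A is a rectangular dining table. The top is 689×538×35 mm with its upper surface at z = 718 mm. It stands on four round legs of 64 mm diameter, each leg's bounding box inset 41 mm from the nearest pair of top edges, running from the floor to the underside of the top.

B is a rectangular beam 1728 mm long (x), 40 mm deep (y), 92 mm thick (z).

The beam spans the tops of two tables placed 350 mm apart, resting at z = 718 mm.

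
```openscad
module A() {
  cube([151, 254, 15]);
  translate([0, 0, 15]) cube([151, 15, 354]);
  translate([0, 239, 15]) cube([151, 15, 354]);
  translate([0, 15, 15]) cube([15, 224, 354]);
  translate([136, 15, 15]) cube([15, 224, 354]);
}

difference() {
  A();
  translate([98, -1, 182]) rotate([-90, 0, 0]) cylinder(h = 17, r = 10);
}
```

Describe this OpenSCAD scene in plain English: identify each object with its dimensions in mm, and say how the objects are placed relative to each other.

A is an open-topped rectangular box: outside dimensions 151×254×369 mm, with a uniform wall and base thickness of 15 mm. The base is a full 151×254 slab on the floor; four walls sit on top of the base. The front and back walls (the −y and +y sides) span the full width; the two side walls fit between them.

The open box has a circular hole of radius 10 mm through its front wall, centred at (x = 98, z = 182).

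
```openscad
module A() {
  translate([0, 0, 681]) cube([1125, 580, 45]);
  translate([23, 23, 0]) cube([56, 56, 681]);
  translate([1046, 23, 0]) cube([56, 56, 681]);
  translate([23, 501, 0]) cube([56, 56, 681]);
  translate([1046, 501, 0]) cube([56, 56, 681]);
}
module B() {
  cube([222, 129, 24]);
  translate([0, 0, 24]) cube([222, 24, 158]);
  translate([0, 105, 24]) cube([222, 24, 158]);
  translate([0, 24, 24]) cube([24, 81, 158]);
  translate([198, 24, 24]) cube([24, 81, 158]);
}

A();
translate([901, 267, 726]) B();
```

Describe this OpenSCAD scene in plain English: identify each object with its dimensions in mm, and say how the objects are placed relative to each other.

A is a table: top 1125 mm (x) × 580 mm (y), 45 mm thick, upper face at z = 726 mm, on four 56×56 mm square legs, each inset 23 mm from the nearest pair of top edges, running from z = 0 to the bottom of the top.

B is an open storage box with external size 222×129×182 mm and wall thickness 24 mm (the base is also 24 mm thick). The base covers the whole footprint; the four walls stand on the base, with the y-facing walls full-width and the x-facing walls fitting between their inner faces.

The open box is on top of the table.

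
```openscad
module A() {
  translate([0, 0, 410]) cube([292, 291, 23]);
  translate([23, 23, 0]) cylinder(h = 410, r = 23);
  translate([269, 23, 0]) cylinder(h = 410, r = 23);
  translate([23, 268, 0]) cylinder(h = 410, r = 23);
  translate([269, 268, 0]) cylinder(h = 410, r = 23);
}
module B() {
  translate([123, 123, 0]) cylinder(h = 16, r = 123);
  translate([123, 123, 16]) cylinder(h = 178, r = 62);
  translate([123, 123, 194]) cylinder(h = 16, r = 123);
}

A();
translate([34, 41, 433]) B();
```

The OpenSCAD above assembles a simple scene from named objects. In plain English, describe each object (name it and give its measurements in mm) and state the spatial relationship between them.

A is a simple wooden stool: a rectangular seat 292 mm (x) by 291 mm (y), 23 mm thick, top face at z = 433 mm, on four round legs, each 46 mm in diameter. The legs rest on z = 0, each leg's axis is inset half a diameter from the nearest pair of seat edges (so the leg's bounding box is flush with the corner).

B is a spool: two coaxial disc flanges of radius 123 mm and thickness 16 mm, joined by a core cylinder of radius 62 mm and height 178 mm. The lower flange rests on z = 0 and the three cylinders share a vertical axis.

The spool is on top of the stool.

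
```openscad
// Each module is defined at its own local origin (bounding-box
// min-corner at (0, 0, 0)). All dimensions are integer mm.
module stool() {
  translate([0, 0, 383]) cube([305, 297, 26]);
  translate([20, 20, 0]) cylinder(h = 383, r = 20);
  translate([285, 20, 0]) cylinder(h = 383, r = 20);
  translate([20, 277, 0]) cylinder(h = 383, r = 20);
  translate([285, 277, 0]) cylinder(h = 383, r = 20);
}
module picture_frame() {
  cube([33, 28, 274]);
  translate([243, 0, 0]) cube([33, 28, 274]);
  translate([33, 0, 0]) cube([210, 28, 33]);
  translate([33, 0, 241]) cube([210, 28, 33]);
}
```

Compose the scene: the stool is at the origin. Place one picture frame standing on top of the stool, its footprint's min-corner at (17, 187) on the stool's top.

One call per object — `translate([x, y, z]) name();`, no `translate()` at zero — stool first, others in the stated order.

stool();
translate([17, 187, 409]) picture_frame();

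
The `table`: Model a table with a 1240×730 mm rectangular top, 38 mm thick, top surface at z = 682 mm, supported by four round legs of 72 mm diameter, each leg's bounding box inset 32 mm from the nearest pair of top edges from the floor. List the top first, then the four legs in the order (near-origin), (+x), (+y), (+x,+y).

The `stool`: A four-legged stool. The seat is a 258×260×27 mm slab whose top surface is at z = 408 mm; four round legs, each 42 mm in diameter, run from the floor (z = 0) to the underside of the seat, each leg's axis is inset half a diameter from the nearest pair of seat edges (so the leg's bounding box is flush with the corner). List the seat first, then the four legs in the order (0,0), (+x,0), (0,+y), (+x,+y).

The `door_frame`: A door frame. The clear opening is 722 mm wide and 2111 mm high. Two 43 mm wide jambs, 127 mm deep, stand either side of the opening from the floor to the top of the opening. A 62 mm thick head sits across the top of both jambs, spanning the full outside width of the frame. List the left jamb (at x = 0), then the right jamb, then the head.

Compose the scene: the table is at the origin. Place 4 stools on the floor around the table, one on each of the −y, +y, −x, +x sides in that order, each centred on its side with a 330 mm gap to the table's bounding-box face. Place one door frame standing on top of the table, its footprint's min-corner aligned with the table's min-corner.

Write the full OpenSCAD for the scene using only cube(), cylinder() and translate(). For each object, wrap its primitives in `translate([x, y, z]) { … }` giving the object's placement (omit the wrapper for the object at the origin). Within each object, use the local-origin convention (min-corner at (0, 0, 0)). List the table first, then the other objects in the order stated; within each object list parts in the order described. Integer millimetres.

translate([0, 0, 644]) cube([1240, 730, 38]);
translate([68, 68, 0]) cylinder(h = 644, r = 36);
translate([1172, 68, 0]) cylinder(h = 644, r = 36);
translate([68, 662, 0]) cylinder(h = 644, r = 36);
translate([1172, 662, 0]) cylinder(h = 644, r = 36);
translate([491, -590, 0]) {
  translate([0, 0, 381]) cube([258, 260, 27]);
  translate([21, 21, 0]) cylinder(h = 381, r = 21);
  translate([237, 21, 0]) cylinder(h = 381, r = 21);
  translate([21, 239, 0]) cylinder(h = 381, r = 21);
  translate([237, 239, 0]) cylinder(h = 381, r = 21);
}
translate([491, 1060, 0]) {
  translate([0, 0, 381]) cube([258, 260, 27]);
  translate([21, 21, 0]) cylinder(h = 381, r = 21);
  translate([237, 21, 0]) cylinder(h = 381, r = 21);
  translate([21, 239, 0]) cylinder(h = 381, r = 21);
  translate([237, 239, 0]) cylinder(h = 381, r = 21);
}
translate([-588, 235, 0]) {
  translate([0, 0, 381]) cube([258, 260, 27]);
  translate([21, 21, 0]) cylinder(h = 381, r = 21);
  translate([237, 21, 0]) cylinder(h = 381, r = 21);
  translate([21, 239, 0]) cylinder(h = 381, r = 21);
  translate([237, 239, 0]) cylinder(h = 381, r = 21);
}
translate([1570, 235, 0]) {
  translate([0, 0, 381]) cube([258, 260, 27]);
  translate([21, 21, 0]) cylinder(h = 381, r = 21);
  translate([237, 21, 0]) cylinder(h = 381, r = 21);
  translate([21, 239, 0]) cylinder(h = 381, r = 21);
  translate([237, 239, 0]) cylinder(h = 381, r = 21);
}
translate([0, 0, 682]) {
  cube([43, 127, 2111]);
  translate([765, 0, 0]) cube([43, 127, 2111]);
  translate([0, 0, 2111]) cube([808, 127, 62]);
}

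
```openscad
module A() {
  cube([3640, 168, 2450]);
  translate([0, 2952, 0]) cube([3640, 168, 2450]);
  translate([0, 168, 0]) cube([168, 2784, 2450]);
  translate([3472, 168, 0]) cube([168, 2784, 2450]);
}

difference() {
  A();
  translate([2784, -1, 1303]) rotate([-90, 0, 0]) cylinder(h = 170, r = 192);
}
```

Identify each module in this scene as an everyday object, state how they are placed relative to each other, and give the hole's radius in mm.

The subtracted cylinder has r = 192 mm.

A is a house frame. The house frame has a circular hole through its front wall. The hole's radius is 192 mm.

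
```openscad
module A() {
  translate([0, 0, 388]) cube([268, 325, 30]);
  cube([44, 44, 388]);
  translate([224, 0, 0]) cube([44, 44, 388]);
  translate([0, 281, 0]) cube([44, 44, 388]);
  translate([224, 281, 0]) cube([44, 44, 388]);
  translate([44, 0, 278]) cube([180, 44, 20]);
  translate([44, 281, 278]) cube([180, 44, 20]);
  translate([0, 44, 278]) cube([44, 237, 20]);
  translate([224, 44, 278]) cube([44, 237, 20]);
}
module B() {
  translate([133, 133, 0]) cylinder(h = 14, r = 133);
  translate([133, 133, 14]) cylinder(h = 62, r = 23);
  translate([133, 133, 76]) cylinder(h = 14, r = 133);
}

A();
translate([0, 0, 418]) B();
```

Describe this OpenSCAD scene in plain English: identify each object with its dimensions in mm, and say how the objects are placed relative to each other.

A is a four-legged stool. The seat is a 268×325×30 mm slab whose top surface is at z = 418 mm; four square legs, each 44×44 mm in cross-section, run from the floor (z = 0) to the underside of the seat, each flush with a corner of the seat. Four stretchers, 44 mm wide and 20 mm tall, connect adjacent legs with their undersides at z = 278 mm, each running between the inner faces of the legs it joins and aligned with the legs' outer faces on the other axis.

B is a spool: two coaxial disc flanges of radius 133 mm and thickness 14 mm, joined by a core cylinder of radius 23 mm and height 62 mm. The lower flange rests on z = 0 and the three cylinders share a vertical axis.

The spool is on top of the stool.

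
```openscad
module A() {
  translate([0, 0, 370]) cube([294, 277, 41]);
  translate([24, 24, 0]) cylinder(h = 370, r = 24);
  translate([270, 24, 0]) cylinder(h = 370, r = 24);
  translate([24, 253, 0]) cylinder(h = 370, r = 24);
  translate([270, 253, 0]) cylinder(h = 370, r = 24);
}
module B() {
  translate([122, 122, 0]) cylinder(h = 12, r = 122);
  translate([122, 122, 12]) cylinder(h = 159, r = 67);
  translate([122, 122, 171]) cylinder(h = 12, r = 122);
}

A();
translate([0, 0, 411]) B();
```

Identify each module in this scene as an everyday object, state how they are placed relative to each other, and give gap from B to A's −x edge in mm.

The spool's min-x is at 0; the stool's min-x is 0; gap = 0 mm.

A is a stool. B is a spool. The spool is on top of the stool. The gap from the spool to the stool's −x edge is 0 mm.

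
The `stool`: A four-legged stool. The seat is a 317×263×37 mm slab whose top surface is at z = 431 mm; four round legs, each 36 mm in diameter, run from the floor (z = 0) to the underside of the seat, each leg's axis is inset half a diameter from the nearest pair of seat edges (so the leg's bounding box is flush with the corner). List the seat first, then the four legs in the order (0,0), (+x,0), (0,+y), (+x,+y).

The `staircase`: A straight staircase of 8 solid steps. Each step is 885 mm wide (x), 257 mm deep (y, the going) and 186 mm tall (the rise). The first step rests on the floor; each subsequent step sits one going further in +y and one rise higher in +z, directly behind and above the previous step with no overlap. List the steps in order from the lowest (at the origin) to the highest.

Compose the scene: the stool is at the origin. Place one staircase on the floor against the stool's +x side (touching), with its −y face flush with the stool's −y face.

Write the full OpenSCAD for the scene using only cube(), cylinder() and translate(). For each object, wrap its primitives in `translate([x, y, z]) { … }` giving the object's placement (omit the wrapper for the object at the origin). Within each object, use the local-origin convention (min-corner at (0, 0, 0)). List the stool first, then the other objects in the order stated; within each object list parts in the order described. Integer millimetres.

translate([0, 0, 394]) cube([317, 263, 37]);
translate([18, 18, 0]) cylinder(h = 394, r = 18);
translate([299, 18, 0]) cylinder(h = 394, r = 18);
translate([18, 245, 0]) cylinder(h = 394, r = 18);
translate([299, 245, 0]) cylinder(h = 394, r = 18);
translate([317, 0, 0]) {
  cube([885, 257, 186]);
  translate([0, 257, 186]) cube([885, 257, 186]);
  translate([0, 514, 372]) cube([885, 257, 186]);
  translate([0, 771, 558]) cube([885, 257, 186]);
  translate([0, 1028, 744]) cube([885, 257, 186]);
  translate([0, 1285, 930]) cube([885, 257, 186]);
  translate([0, 1542, 1116]) cube([885, 257, 186]);
  translate([0, 1799, 1302]) cube([885, 257, 186]);
}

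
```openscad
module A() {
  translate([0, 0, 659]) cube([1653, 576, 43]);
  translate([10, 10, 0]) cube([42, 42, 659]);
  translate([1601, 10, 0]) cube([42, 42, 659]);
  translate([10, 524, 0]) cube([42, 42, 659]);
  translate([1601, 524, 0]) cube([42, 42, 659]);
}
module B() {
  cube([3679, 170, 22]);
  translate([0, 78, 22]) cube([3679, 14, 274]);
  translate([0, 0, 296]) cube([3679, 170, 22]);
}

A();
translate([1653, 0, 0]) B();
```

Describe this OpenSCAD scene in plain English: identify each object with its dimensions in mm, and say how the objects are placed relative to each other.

A is a table with a 1653×576 mm rectangular top, 43 mm thick, top surface at z = 702 mm, supported by four 42×42 mm square legs, each inset 10 mm from the nearest pair of top edges, running from the floor.

B is an I-beam lying along x, 3679 mm long. Overall section height 318 mm. Two flanges 170 mm wide (y) and 22 mm thick, one on the floor and one at the top; a web 14 mm thick runs between them, centred on the flange width.

The I-beam is against the table's +x side, with their −y faces flush.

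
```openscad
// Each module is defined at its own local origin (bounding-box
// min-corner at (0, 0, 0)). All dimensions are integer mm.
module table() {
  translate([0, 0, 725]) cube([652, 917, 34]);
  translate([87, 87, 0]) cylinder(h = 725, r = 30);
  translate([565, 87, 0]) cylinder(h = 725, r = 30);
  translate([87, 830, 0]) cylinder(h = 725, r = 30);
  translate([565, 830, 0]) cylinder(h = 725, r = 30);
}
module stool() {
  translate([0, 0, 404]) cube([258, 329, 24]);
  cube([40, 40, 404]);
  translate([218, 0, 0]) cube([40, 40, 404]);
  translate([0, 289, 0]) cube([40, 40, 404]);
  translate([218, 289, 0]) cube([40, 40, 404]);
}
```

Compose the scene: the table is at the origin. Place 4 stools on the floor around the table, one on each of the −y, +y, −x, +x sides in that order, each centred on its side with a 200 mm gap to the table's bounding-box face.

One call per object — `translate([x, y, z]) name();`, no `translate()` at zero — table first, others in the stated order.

table();
translate([197, -529, 0]) stool();
translate([197, 1117, 0]) stool();
translate([-458, 294, 0]) stool();
translate([852, 294, 0]) stool();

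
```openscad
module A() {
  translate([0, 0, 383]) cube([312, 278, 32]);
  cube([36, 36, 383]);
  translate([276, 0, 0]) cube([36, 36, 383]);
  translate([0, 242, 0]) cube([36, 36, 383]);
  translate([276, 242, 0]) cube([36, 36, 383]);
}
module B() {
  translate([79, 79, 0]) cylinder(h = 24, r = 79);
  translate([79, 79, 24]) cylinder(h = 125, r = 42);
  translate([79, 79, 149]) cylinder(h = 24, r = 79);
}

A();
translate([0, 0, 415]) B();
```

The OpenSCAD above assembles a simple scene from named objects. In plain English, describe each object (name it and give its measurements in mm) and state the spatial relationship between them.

A is a four-legged stool. The seat is a 312×278×32 mm slab whose top surface is at z = 415 mm; four square legs, each 36×36 mm in cross-section, run from the floor (z = 0) to the underside of the seat, each flush with a corner of the seat.

B is a spool: two coaxial disc flanges of radius 79 mm and thickness 24 mm, joined by a core cylinder of radius 42 mm and height 125 mm. The lower flange rests on z = 0 and the three cylinders share a vertical axis.

The spool is on top of the stool.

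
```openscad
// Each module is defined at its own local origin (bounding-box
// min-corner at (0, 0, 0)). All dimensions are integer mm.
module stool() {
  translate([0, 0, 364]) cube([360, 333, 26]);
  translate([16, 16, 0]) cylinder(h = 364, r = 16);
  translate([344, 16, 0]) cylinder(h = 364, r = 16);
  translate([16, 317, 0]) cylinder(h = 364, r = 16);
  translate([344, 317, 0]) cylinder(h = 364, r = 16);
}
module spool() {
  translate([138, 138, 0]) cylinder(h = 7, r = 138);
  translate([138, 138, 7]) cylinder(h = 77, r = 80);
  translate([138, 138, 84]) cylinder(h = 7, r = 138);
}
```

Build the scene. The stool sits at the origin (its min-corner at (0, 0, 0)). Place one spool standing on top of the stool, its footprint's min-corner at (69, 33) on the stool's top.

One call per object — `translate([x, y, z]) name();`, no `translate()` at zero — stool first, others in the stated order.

stool();
translate([69, 33, 390]) spool();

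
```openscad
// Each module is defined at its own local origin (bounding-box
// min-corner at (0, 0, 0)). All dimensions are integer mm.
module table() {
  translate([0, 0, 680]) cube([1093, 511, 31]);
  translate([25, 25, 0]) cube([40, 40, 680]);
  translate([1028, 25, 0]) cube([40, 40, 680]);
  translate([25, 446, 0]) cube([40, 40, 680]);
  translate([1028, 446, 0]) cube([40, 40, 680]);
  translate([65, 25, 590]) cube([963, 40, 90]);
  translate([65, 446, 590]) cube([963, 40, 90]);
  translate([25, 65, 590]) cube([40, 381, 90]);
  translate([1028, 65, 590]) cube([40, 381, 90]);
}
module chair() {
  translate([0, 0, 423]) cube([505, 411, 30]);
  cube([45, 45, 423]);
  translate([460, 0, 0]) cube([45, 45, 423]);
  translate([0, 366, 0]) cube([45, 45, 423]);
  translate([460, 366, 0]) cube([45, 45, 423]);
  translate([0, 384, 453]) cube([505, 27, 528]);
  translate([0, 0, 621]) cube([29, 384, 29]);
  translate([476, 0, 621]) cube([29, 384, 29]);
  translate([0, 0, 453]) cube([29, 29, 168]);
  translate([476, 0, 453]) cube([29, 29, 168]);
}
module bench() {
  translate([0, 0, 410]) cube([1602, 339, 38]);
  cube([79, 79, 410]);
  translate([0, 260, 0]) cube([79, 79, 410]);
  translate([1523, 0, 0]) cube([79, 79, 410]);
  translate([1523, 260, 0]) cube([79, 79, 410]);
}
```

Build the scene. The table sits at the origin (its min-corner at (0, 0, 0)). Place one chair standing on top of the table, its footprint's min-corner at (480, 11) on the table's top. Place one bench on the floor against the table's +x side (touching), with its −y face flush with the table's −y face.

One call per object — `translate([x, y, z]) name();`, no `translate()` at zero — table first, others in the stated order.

table();
translate([480, 11, 711]) chair();
translate([1093, 0, 0]) bench();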